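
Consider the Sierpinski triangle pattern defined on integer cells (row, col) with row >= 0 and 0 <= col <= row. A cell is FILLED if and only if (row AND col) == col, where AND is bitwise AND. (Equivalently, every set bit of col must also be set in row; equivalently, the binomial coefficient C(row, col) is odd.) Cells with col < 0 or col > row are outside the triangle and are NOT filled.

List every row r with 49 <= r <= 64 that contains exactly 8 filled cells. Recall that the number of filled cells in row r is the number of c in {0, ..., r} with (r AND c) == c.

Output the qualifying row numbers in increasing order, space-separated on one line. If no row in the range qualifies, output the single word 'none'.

Row r has 2^popcount(r) filled cells, so we need popcount(r) = log2(8) = 3.
Scan r = 49..64 and keep those with exactly 3 one-bits:
r=49=110001 popcount=3 -> KEEP
r=50=110010 popcount=3 -> KEEP
r=51=110011 popcount=4 -> skip
r=52=110100 popcount=3 -> KEEP
r=53=110101 popcount=4 -> skip
r=54=110110 popcount=4 -> skip
r=55=110111 popcount=5 -> skip
r=56=111000 popcount=3 -> KEEP
r=57=111001 popcount=4 -> skip
r=58=111010 popcount=4 -> skip
r=59=111011 popcount=5 -> skip
r=60=111100 popcount=4 -> skip
r=61=111101 popcount=5 -> skip
r=62=111110 popcount=5 -> skip
r=63=111111 popcount=6 -> skip
r=64=1000000 popcount=1 -> skip
Kept rows: 49 50 52 56

Answer: 49 50 52 56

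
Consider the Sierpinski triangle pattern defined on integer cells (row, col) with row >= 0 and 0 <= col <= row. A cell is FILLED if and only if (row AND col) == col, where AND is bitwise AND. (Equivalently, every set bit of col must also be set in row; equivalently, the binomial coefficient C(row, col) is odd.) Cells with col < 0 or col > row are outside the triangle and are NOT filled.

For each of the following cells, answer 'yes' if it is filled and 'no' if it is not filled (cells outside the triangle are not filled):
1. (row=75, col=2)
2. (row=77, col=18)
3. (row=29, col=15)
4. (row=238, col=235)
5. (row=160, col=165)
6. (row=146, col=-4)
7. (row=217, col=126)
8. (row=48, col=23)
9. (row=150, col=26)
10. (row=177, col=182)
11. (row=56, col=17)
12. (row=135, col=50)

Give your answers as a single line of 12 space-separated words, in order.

(75,2): row=0b1001011, col=0b10, row AND col = 0b10 = 2; 2 == 2 -> filled
(77,18): row=0b1001101, col=0b10010, row AND col = 0b0 = 0; 0 != 18 -> empty
(29,15): row=0b11101, col=0b1111, row AND col = 0b1101 = 13; 13 != 15 -> empty
(238,235): row=0b11101110, col=0b11101011, row AND col = 0b11101010 = 234; 234 != 235 -> empty
(160,165): col outside [0, 160] -> not filled
(146,-4): col outside [0, 146] -> not filled
(217,126): row=0b11011001, col=0b1111110, row AND col = 0b1011000 = 88; 88 != 126 -> empty
(48,23): row=0b110000, col=0b10111, row AND col = 0b10000 = 16; 16 != 23 -> empty
(150,26): row=0b10010110, col=0b11010, row AND col = 0b10010 = 18; 18 != 26 -> empty
(177,182): col outside [0, 177] -> not filled
(56,17): row=0b111000, col=0b10001, row AND col = 0b10000 = 16; 16 != 17 -> empty
(135,50): row=0b10000111, col=0b110010, row AND col = 0b10 = 2; 2 != 50 -> empty

Answer: yes no no no no no no no no no no no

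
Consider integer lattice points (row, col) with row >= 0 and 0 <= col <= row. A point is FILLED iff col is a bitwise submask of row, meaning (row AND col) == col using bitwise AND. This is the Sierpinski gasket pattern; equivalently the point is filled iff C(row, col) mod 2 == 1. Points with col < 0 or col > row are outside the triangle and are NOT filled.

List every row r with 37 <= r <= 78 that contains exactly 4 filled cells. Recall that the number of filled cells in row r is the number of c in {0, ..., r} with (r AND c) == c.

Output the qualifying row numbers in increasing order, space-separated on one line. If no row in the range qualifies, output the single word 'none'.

Row r has 2^popcount(r) filled cells, so we need popcount(r) = log2(4) = 2.
Scan r = 37..78 and keep those with exactly 2 one-bits:
r=37=100101 popcount=3 -> skip
r=38=100110 popcount=3 -> skip
r=39=100111 popcount=4 -> skip
r=40=101000 popcount=2 -> KEEP
r=41=101001 popcount=3 -> skip
r=42=101010 popcount=3 -> skip
r=43=101011 popcount=4 -> skip
r=44=101100 popcount=3 -> skip
r=45=101101 popcount=4 -> skip
r=46=101110 popcount=4 -> skip
r=47=101111 popcount=5 -> skip
r=48=110000 popcount=2 -> KEEP
r=49=110001 popcount=3 -> skip
r=50=110010 popcount=3 -> skip
r=51=110011 popcount=4 -> skip
r=52=110100 popcount=3 -> skip
r=53=110101 popcount=4 -> skip
r=54=110110 popcount=4 -> skip
r=55=110111 popcount=5 -> skip
r=56=111000 popcount=3 -> skip
r=57=111001 popcount=4 -> skip
r=58=111010 popcount=4 -> skip
r=59=111011 popcount=5 -> skip
r=60=111100 popcount=4 -> skip
r=61=111101 popcount=5 -> skip
r=62=111110 popcount=5 -> skip
r=63=111111 popcount=6 -> skip
r=64=1000000 popcount=1 -> skip
r=65=1000001 popcount=2 -> KEEP
r=66=1000010 popcount=2 -> KEEP
r=67=1000011 popcount=3 -> skip
r=68=1000100 popcount=2 -> KEEP
r=69=1000101 popcount=3 -> skip
r=70=1000110 popcount=3 -> skip
r=71=1000111 popcount=4 -> skip
r=72=1001000 popcount=2 -> KEEP
r=73=1001001 popcount=3 -> skip
r=74=1001010 popcount=3 -> skip
r=75=1001011 popcount=4 -> skip
r=76=1001100 popcount=3 -> skip
r=77=1001101 popcount=4 -> skip
r=78=1001110 popcount=4 -> skip
Kept rows: 40 48 65 66 68 72

Answer: 40 48 65 66 68 72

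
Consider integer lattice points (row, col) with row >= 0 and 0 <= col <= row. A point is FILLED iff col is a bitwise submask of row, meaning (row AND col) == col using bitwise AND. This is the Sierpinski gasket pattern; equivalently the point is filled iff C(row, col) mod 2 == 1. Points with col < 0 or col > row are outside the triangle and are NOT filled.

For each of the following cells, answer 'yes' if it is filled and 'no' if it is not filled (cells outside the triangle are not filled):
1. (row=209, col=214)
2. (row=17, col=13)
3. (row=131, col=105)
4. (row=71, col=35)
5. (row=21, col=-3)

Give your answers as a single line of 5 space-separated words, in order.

Answer: no no no no no

Derivation:
(209,214): col outside [0, 209] -> not filled
(17,13): row=0b10001, col=0b1101, row AND col = 0b1 = 1; 1 != 13 -> empty
(131,105): row=0b10000011, col=0b1101001, row AND col = 0b1 = 1; 1 != 105 -> empty
(71,35): row=0b1000111, col=0b100011, row AND col = 0b11 = 3; 3 != 35 -> empty
(21,-3): col outside [0, 21] -> not filled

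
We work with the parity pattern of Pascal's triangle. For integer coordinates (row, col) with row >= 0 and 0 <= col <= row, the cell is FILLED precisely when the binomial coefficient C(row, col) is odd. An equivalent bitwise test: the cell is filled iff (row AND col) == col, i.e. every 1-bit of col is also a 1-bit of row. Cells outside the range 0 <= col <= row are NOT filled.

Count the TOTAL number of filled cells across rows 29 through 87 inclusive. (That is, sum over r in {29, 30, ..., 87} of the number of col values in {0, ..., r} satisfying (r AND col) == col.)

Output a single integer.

Answer: 820

Derivation:
r29=11101 pc4: +16 =16
r30=11110 pc4: +16 =32
r31=11111 pc5: +32 =64
r32=100000 pc1: +2 =66
r33=100001 pc2: +4 =70
r34=100010 pc2: +4 =74
r35=100011 pc3: +8 =82
r36=100100 pc2: +4 =86
r37=100101 pc3: +8 =94
r38=100110 pc3: +8 =102
r39=100111 pc4: +16 =118
r40=101000 pc2: +4 =122
r41=101001 pc3: +8 =130
r42=101010 pc3: +8 =138
r43=101011 pc4: +16 =154
r44=101100 pc3: +8 =162
r45=101101 pc4: +16 =178
r46=101110 pc4: +16 =194
r47=101111 pc5: +32 =226
r48=110000 pc2: +4 =230
r49=110001 pc3: +8 =238
r50=110010 pc3: +8 =246
r51=110011 pc4: +16 =262
r52=110100 pc3: +8 =270
r53=110101 pc4: +16 =286
r54=110110 pc4: +16 =302
r55=110111 pc5: +32 =334
r56=111000 pc3: +8 =342
r57=111001 pc4: +16 =358
r58=111010 pc4: +16 =374
r59=111011 pc5: +32 =406
r60=111100 pc4: +16 =422
r61=111101 pc5: +32 =454
r62=111110 pc5: +32 =486
r63=111111 pc6: +64 =550
r64=1000000 pc1: +2 =552
r65=1000001 pc2: +4 =556
r66=1000010 pc2: +4 =560
r67=1000011 pc3: +8 =568
r68=1000100 pc2: +4 =572
r69=1000101 pc3: +8 =580
r70=1000110 pc3: +8 =588
r71=1000111 pc4: +16 =604
r72=1001000 pc2: +4 =608
r73=1001001 pc3: +8 =616
r74=1001010 pc3: +8 =624
r75=1001011 pc4: +16 =640
r76=1001100 pc3: +8 =648
r77=1001101 pc4: +16 =664
r78=1001110 pc4: +16 =680
r79=1001111 pc5: +32 =712
r80=1010000 pc2: +4 =716
r81=1010001 pc3: +8 =724
r82=1010010 pc3: +8 =732
r83=1010011 pc4: +16 =748
r84=1010100 pc3: +8 =756
r85=1010101 pc4: +16 =772
r86=1010110 pc4: +16 =788
r87=1010111 pc5: +32 =820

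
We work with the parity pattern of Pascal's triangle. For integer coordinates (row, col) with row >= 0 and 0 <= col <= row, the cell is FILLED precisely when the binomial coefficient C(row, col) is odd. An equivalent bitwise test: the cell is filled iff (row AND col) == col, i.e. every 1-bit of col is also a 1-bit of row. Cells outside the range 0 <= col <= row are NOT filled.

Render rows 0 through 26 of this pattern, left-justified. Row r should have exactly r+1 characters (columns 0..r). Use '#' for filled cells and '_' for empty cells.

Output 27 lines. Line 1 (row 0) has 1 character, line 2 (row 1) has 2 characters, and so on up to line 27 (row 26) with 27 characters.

r0=0: #
r1=1: ##
r2=10: #_#
r3=11: ####
r4=100: #___#
r5=101: ##__##
r6=110: #_#_#_#
r7=111: ########
r8=1000: #_______#
r9=1001: ##______##
r10=1010: #_#_____#_#
r11=1011: ####____####
r12=1100: #___#___#___#
r13=1101: ##__##__##__##
r14=1110: #_#_#_#_#_#_#_#
r15=1111: ################
r16=10000: #_______________#
r17=10001: ##______________##
r18=10010: #_#_____________#_#
r19=10011: ####____________####
r20=10100: #___#___________#___#
r21=10101: ##__##__________##__##
r22=10110: #_#_#_#_________#_#_#_#
r23=10111: ########________########
r24=11000: #_______#_______#_______#
r25=11001: ##______##______##______##
r26=11010: #_#_____#_#_____#_#_____#_#

Answer: #
##
#_#
####
#___#
##__##
#_#_#_#
########
#_______#
##______##
#_#_____#_#
####____####
#___#___#___#
##__##__##__##
#_#_#_#_#_#_#_#
################
#_______________#
##______________##
#_#_____________#_#
####____________####
#___#___________#___#
##__##__________##__##
#_#_#_#_________#_#_#_#
########________########
#_______#_______#_______#
##______##______##______##
#_#_____#_#_____#_#_____#_#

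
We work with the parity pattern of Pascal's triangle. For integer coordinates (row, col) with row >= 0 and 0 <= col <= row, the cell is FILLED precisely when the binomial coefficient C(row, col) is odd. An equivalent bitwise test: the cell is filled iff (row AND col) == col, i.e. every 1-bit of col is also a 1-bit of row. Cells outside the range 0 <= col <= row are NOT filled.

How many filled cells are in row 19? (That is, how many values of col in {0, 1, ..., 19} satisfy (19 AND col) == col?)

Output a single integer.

19 in binary = 10011
popcount(19) = number of 1-bits in 10011 = 3
A col c satisfies (19 AND c) == c iff every set bit of c is also set in 19; each of the 3 set bits of 19 can independently be on or off in c.
count = 2^3 = 8

Answer: 8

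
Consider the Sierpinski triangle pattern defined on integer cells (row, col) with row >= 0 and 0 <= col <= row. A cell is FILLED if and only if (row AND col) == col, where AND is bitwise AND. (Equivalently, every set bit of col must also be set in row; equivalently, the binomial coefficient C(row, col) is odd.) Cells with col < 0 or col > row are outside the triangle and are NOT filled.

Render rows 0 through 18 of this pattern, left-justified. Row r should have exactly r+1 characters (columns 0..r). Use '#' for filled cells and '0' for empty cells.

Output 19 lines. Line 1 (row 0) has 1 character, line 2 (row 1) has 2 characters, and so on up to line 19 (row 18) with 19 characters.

r0=0: #
r1=1: ##
r2=10: #0#
r3=11: ####
r4=100: #000#
r5=101: ##00##
r6=110: #0#0#0#
r7=111: ########
r8=1000: #0000000#
r9=1001: ##000000##
r10=1010: #0#00000#0#
r11=1011: ####0000####
r12=1100: #000#000#000#
r13=1101: ##00##00##00##
r14=1110: #0#0#0#0#0#0#0#
r15=1111: ################
r16=10000: #000000000000000#
r17=10001: ##00000000000000##
r18=10010: #0#0000000000000#0#

Answer: #
##
#0#
####
#000#
##00##
#0#0#0#
########
#0000000#
##000000##
#0#00000#0#
####0000####
#000#000#000#
##00##00##00##
#0#0#0#0#0#0#0#
################
#000000000000000#
##00000000000000##
#0#0000000000000#0#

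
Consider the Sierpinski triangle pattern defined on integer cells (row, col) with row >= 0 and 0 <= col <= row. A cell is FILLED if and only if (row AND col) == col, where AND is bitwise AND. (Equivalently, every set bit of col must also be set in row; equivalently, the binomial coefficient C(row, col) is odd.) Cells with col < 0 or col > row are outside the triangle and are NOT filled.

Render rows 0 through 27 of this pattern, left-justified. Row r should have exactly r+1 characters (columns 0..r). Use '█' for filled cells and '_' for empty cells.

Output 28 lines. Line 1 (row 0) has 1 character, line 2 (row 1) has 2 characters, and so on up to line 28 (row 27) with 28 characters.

Answer: █
██
█_█
████
█___█
██__██
█_█_█_█
████████
█_______█
██______██
█_█_____█_█
████____████
█___█___█___█
██__██__██__██
█_█_█_█_█_█_█_█
████████████████
█_______________█
██______________██
█_█_____________█_█
████____________████
█___█___________█___█
██__██__________██__██
█_█_█_█_________█_█_█_█
████████________████████
█_______█_______█_______█
██______██______██______██
█_█_____█_█_____█_█_____█_█
████____████____████____████

Derivation:
r0=0: █
r1=1: ██
r2=10: █_█
r3=11: ████
r4=100: █___█
r5=101: ██__██
r6=110: █_█_█_█
r7=111: ████████
r8=1000: █_______█
r9=1001: ██______██
r10=1010: █_█_____█_█
r11=1011: ████____████
r12=1100: █___█___█___█
r13=1101: ██__██__██__██
r14=1110: █_█_█_█_█_█_█_█
r15=1111: ████████████████
r16=10000: █_______________█
r17=10001: ██______________██
r18=10010: █_█_____________█_█
r19=10011: ████____________████
r20=10100: █___█___________█___█
r21=10101: ██__██__________██__██
r22=10110: █_█_█_█_________█_█_█_█
r23=10111: ████████________████████
r24=11000: █_______█_______█_______█
r25=11001: ██______██______██______██
r26=11010: █_█_____█_█_____█_█_____█_█
r27=11011: ████____████____████____████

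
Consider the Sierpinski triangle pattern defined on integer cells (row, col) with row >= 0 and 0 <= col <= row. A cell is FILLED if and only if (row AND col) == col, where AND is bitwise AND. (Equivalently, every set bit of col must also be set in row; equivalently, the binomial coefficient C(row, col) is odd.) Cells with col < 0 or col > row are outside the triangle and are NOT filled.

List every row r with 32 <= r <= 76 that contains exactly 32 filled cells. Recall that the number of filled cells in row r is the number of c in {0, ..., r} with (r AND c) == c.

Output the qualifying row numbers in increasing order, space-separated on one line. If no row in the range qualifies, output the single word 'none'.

Answer: 47 55 59 61 62

Derivation:
Row r has 2^popcount(r) filled cells, so we need popcount(r) = log2(32) = 5.
Scan r = 32..76 and keep those with exactly 5 one-bits:
r=32=100000 popcount=1 -> skip
r=33=100001 popcount=2 -> skip
r=34=100010 popcount=2 -> skip
r=35=100011 popcount=3 -> skip
r=36=100100 popcount=2 -> skip
r=37=100101 popcount=3 -> skip
r=38=100110 popcount=3 -> skip
r=39=100111 popcount=4 -> skip
r=40=101000 popcount=2 -> skip
r=41=101001 popcount=3 -> skip
r=42=101010 popcount=3 -> skip
r=43=101011 popcount=4 -> skip
r=44=101100 popcount=3 -> skip
r=45=101101 popcount=4 -> skip
r=46=101110 popcount=4 -> skip
r=47=101111 popcount=5 -> KEEP
r=48=110000 popcount=2 -> skip
r=49=110001 popcount=3 -> skip
r=50=110010 popcount=3 -> skip
r=51=110011 popcount=4 -> skip
r=52=110100 popcount=3 -> skip
r=53=110101 popcount=4 -> skip
r=54=110110 popcount=4 -> skip
r=55=110111 popcount=5 -> KEEP
r=56=111000 popcount=3 -> skip
r=57=111001 popcount=4 -> skip
r=58=111010 popcount=4 -> skip
r=59=111011 popcount=5 -> KEEP
r=60=111100 popcount=4 -> skip
r=61=111101 popcount=5 -> KEEP
r=62=111110 popcount=5 -> KEEP
r=63=111111 popcount=6 -> skip
r=64=1000000 popcount=1 -> skip
r=65=1000001 popcount=2 -> skip
r=66=1000010 popcount=2 -> skip
r=67=1000011 popcount=3 -> skip
r=68=1000100 popcount=2 -> skip
r=69=1000101 popcount=3 -> skip
r=70=1000110 popcount=3 -> skip
r=71=1000111 popcount=4 -> skip
r=72=1001000 popcount=2 -> skip
r=73=1001001 popcount=3 -> skip
r=74=1001010 popcount=3 -> skip
r=75=1001011 popcount=4 -> skip
r=76=1001100 popcount=3 -> skip
Kept rows: 47 55 59 61 62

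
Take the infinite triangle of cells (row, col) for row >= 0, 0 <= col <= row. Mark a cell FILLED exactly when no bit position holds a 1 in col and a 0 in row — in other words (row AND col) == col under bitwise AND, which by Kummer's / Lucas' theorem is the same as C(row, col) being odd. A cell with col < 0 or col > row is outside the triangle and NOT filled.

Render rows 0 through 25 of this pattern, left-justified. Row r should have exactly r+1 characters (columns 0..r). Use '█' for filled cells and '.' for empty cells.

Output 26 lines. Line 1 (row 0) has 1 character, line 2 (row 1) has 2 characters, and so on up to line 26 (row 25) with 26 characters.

r0=0: █
r1=1: ██
r2=10: █.█
r3=11: ████
r4=100: █...█
r5=101: ██..██
r6=110: █.█.█.█
r7=111: ████████
r8=1000: █.......█
r9=1001: ██......██
r10=1010: █.█.....█.█
r11=1011: ████....████
r12=1100: █...█...█...█
r13=1101: ██..██..██..██
r14=1110: █.█.█.█.█.█.█.█
r15=1111: ████████████████
r16=10000: █...............█
r17=10001: ██..............██
r18=10010: █.█.............█.█
r19=10011: ████............████
r20=10100: █...█...........█...█
r21=10101: ██..██..........██..██
r22=10110: █.█.█.█.........█.█.█.█
r23=10111: ████████........████████
r24=11000: █.......█.......█.......█
r25=11001: ██......██......██......██

Answer: █
██
█.█
████
█...█
██..██
█.█.█.█
████████
█.......█
██......██
█.█.....█.█
████....████
█...█...█...█
██..██..██..██
█.█.█.█.█.█.█.█
████████████████
█...............█
██..............██
█.█.............█.█
████............████
█...█...........█...█
██..██..........██..██
█.█.█.█.........█.█.█.█
████████........████████
█.......█.......█.......█
██......██......██......██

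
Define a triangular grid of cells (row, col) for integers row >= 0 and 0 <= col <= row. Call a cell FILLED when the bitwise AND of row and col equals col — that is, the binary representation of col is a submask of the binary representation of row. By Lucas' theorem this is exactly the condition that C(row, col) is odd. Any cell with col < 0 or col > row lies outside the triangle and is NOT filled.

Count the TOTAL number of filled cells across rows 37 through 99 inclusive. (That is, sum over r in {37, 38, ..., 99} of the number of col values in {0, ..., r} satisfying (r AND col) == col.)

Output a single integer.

Answer: 986

Derivation:
r37=100101 pc3: +8 =8
r38=100110 pc3: +8 =16
r39=100111 pc4: +16 =32
r40=101000 pc2: +4 =36
r41=101001 pc3: +8 =44
r42=101010 pc3: +8 =52
r43=101011 pc4: +16 =68
r44=101100 pc3: +8 =76
r45=101101 pc4: +16 =92
r46=101110 pc4: +16 =108
r47=101111 pc5: +32 =140
r48=110000 pc2: +4 =144
r49=110001 pc3: +8 =152
r50=110010 pc3: +8 =160
r51=110011 pc4: +16 =176
r52=110100 pc3: +8 =184
r53=110101 pc4: +16 =200
r54=110110 pc4: +16 =216
r55=110111 pc5: +32 =248
r56=111000 pc3: +8 =256
r57=111001 pc4: +16 =272
r58=111010 pc4: +16 =288
r59=111011 pc5: +32 =320
r60=111100 pc4: +16 =336
r61=111101 pc5: +32 =368
r62=111110 pc5: +32 =400
r63=111111 pc6: +64 =464
r64=1000000 pc1: +2 =466
r65=1000001 pc2: +4 =470
r66=1000010 pc2: +4 =474
r67=1000011 pc3: +8 =482
r68=1000100 pc2: +4 =486
r69=1000101 pc3: +8 =494
r70=1000110 pc3: +8 =502
r71=1000111 pc4: +16 =518
r72=1001000 pc2: +4 =522
r73=1001001 pc3: +8 =530
r74=1001010 pc3: +8 =538
r75=1001011 pc4: +16 =554
r76=1001100 pc3: +8 =562
r77=1001101 pc4: +16 =578
r78=1001110 pc4: +16 =594
r79=1001111 pc5: +32 =626
r80=1010000 pc2: +4 =630
r81=1010001 pc3: +8 =638
r82=1010010 pc3: +8 =646
r83=1010011 pc4: +16 =662
r84=1010100 pc3: +8 =670
r85=1010101 pc4: +16 =686
r86=1010110 pc4: +16 =702
r87=1010111 pc5: +32 =734
r88=1011000 pc3: +8 =742
r89=1011001 pc4: +16 =758
r90=1011010 pc4: +16 =774
r91=1011011 pc5: +32 =806
r92=1011100 pc4: +16 =822
r93=1011101 pc5: +32 =854
r94=1011110 pc5: +32 =886
r95=1011111 pc6: +64 =950
r96=1100000 pc2: +4 =954
r97=1100001 pc3: +8 =962
r98=1100010 pc3: +8 =970
r99=1100011 pc4: +16 =986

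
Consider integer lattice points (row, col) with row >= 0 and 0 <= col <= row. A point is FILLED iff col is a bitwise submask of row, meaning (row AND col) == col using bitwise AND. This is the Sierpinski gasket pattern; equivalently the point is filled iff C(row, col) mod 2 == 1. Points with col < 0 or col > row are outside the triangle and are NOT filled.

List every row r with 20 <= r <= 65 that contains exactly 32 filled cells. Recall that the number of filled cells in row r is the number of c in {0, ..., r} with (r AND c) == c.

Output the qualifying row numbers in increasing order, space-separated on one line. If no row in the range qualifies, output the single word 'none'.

Answer: 31 47 55 59 61 62

Derivation:
Row r has 2^popcount(r) filled cells, so we need popcount(r) = log2(32) = 5.
Scan r = 20..65 and keep those with exactly 5 one-bits:
r=20=10100 popcount=2 -> skip
r=21=10101 popcount=3 -> skip
r=22=10110 popcount=3 -> skip
r=23=10111 popcount=4 -> skip
r=24=11000 popcount=2 -> skip
r=25=11001 popcount=3 -> skip
r=26=11010 popcount=3 -> skip
r=27=11011 popcount=4 -> skip
r=28=11100 popcount=3 -> skip
r=29=11101 popcount=4 -> skip
r=30=11110 popcount=4 -> skip
r=31=11111 popcount=5 -> KEEP
r=32=100000 popcount=1 -> skip
r=33=100001 popcount=2 -> skip
r=34=100010 popcount=2 -> skip
r=35=100011 popcount=3 -> skip
r=36=100100 popcount=2 -> skip
r=37=100101 popcount=3 -> skip
r=38=100110 popcount=3 -> skip
r=39=100111 popcount=4 -> skip
r=40=101000 popcount=2 -> skip
r=41=101001 popcount=3 -> skip
r=42=101010 popcount=3 -> skip
r=43=101011 popcount=4 -> skip
r=44=101100 popcount=3 -> skip
r=45=101101 popcount=4 -> skip
r=46=101110 popcount=4 -> skip
r=47=101111 popcount=5 -> KEEP
r=48=110000 popcount=2 -> skip
r=49=110001 popcount=3 -> skip
r=50=110010 popcount=3 -> skip
r=51=110011 popcount=4 -> skip
r=52=110100 popcount=3 -> skip
r=53=110101 popcount=4 -> skip
r=54=110110 popcount=4 -> skip
r=55=110111 popcount=5 -> KEEP
r=56=111000 popcount=3 -> skip
r=57=111001 popcount=4 -> skip
r=58=111010 popcount=4 -> skip
r=59=111011 popcount=5 -> KEEP
r=60=111100 popcount=4 -> skip
r=61=111101 popcount=5 -> KEEP
r=62=111110 popcount=5 -> KEEP
r=63=111111 popcount=6 -> skip
r=64=1000000 popcount=1 -> skip
r=65=1000001 popcount=2 -> skip
Kept rows: 31 47 55 59 61 62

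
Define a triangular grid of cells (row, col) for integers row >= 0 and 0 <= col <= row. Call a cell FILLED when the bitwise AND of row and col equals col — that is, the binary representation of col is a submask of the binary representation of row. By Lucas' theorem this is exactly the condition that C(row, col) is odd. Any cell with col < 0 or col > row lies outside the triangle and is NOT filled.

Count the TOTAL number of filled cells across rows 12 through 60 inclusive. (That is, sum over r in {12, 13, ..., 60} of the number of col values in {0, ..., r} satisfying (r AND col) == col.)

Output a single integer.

r12=1100 pc2: +4 =4
r13=1101 pc3: +8 =12
r14=1110 pc3: +8 =20
r15=1111 pc4: +16 =36
r16=10000 pc1: +2 =38
r17=10001 pc2: +4 =42
r18=10010 pc2: +4 =46
r19=10011 pc3: +8 =54
r20=10100 pc2: +4 =58
r21=10101 pc3: +8 =66
r22=10110 pc3: +8 =74
r23=10111 pc4: +16 =90
r24=11000 pc2: +4 =94
r25=11001 pc3: +8 =102
r26=11010 pc3: +8 =110
r27=11011 pc4: +16 =126
r28=11100 pc3: +8 =134
r29=11101 pc4: +16 =150
r30=11110 pc4: +16 =166
r31=11111 pc5: +32 =198
r32=100000 pc1: +2 =200
r33=100001 pc2: +4 =204
r34=100010 pc2: +4 =208
r35=100011 pc3: +8 =216
r36=100100 pc2: +4 =220
r37=100101 pc3: +8 =228
r38=100110 pc3: +8 =236
r39=100111 pc4: +16 =252
r40=101000 pc2: +4 =256
r41=101001 pc3: +8 =264
r42=101010 pc3: +8 =272
r43=101011 pc4: +16 =288
r44=101100 pc3: +8 =296
r45=101101 pc4: +16 =312
r46=101110 pc4: +16 =328
r47=101111 pc5: +32 =360
r48=110000 pc2: +4 =364
r49=110001 pc3: +8 =372
r50=110010 pc3: +8 =380
r51=110011 pc4: +16 =396
r52=110100 pc3: +8 =404
r53=110101 pc4: +16 =420
r54=110110 pc4: +16 =436
r55=110111 pc5: +32 =468
r56=111000 pc3: +8 =476
r57=111001 pc4: +16 =492
r58=111010 pc4: +16 =508
r59=111011 pc5: +32 =540
r60=111100 pc4: +16 =556

Answer: 556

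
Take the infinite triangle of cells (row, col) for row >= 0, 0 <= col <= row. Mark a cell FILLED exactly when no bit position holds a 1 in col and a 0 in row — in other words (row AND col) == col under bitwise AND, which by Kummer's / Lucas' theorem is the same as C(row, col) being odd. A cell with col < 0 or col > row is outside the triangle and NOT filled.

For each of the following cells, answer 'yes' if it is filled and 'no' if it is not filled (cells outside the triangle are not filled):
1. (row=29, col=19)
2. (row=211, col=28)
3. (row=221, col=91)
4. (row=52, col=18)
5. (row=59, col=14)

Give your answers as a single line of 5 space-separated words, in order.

(29,19): row=0b11101, col=0b10011, row AND col = 0b10001 = 17; 17 != 19 -> empty
(211,28): row=0b11010011, col=0b11100, row AND col = 0b10000 = 16; 16 != 28 -> empty
(221,91): row=0b11011101, col=0b1011011, row AND col = 0b1011001 = 89; 89 != 91 -> empty
(52,18): row=0b110100, col=0b10010, row AND col = 0b10000 = 16; 16 != 18 -> empty
(59,14): row=0b111011, col=0b1110, row AND col = 0b1010 = 10; 10 != 14 -> empty

Answer: no no no no no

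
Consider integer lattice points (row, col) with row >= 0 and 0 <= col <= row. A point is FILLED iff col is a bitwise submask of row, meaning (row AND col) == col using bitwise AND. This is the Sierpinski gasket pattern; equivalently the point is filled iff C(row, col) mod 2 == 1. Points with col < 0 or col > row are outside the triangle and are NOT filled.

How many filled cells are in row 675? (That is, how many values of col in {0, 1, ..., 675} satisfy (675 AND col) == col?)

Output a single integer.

675 in binary = 1010100011
popcount(675) = number of 1-bits in 1010100011 = 5
A col c satisfies (675 AND c) == c iff every set bit of c is also set in 675; each of the 5 set bits of 675 can independently be on or off in c.
count = 2^5 = 32

Answer: 32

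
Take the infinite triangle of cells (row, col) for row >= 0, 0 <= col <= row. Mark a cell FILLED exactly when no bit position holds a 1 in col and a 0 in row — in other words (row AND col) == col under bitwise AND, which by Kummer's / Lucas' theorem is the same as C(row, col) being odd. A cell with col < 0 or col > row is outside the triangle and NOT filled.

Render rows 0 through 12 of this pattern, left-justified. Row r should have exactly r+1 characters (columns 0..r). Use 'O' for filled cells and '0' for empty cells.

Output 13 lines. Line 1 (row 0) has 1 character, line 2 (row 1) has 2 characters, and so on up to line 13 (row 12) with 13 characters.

Answer: O
OO
O0O
OOOO
O000O
OO00OO
O0O0O0O
OOOOOOOO
O0000000O
OO000000OO
O0O00000O0O
OOOO0000OOOO
O000O000O000O

Derivation:
r0=0: O
r1=1: OO
r2=10: O0O
r3=11: OOOO
r4=100: O000O
r5=101: OO00OO
r6=110: O0O0O0O
r7=111: OOOOOOOO
r8=1000: O0000000O
r9=1001: OO000000OO
r10=1010: O0O00000O0O
r11=1011: OOOO0000OOOO
r12=1100: O000O000O000O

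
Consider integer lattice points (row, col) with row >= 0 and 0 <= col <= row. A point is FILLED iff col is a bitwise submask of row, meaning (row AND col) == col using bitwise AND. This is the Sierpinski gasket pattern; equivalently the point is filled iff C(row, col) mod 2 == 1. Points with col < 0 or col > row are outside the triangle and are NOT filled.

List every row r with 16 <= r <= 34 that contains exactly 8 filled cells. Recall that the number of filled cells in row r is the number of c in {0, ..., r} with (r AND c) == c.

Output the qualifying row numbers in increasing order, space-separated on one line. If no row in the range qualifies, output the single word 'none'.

Answer: 19 21 22 25 26 28

Derivation:
Row r has 2^popcount(r) filled cells, so we need popcount(r) = log2(8) = 3.
Scan r = 16..34 and keep those with exactly 3 one-bits:
r=16=10000 popcount=1 -> skip
r=17=10001 popcount=2 -> skip
r=18=10010 popcount=2 -> skip
r=19=10011 popcount=3 -> KEEP
r=20=10100 popcount=2 -> skip
r=21=10101 popcount=3 -> KEEP
r=22=10110 popcount=3 -> KEEP
r=23=10111 popcount=4 -> skip
r=24=11000 popcount=2 -> skip
r=25=11001 popcount=3 -> KEEP
r=26=11010 popcount=3 -> KEEP
r=27=11011 popcount=4 -> skip
r=28=11100 popcount=3 -> KEEP
r=29=11101 popcount=4 -> skip
r=30=11110 popcount=4 -> skip
r=31=11111 popcount=5 -> skip
r=32=100000 popcount=1 -> skip
r=33=100001 popcount=2 -> skip
r=34=100010 popcount=2 -> skip
Kept rows: 19 21 22 25 26 28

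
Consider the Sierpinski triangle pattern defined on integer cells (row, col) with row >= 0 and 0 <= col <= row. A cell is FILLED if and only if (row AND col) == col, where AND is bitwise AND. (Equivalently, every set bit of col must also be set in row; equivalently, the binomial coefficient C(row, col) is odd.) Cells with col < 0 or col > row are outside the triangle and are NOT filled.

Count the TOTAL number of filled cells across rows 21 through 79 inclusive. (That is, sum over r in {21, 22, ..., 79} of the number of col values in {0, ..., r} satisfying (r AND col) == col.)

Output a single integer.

r21=10101 pc3: +8 =8
r22=10110 pc3: +8 =16
r23=10111 pc4: +16 =32
r24=11000 pc2: +4 =36
r25=11001 pc3: +8 =44
r26=11010 pc3: +8 =52
r27=11011 pc4: +16 =68
r28=11100 pc3: +8 =76
r29=11101 pc4: +16 =92
r30=11110 pc4: +16 =108
r31=11111 pc5: +32 =140
r32=100000 pc1: +2 =142
r33=100001 pc2: +4 =146
r34=100010 pc2: +4 =150
r35=100011 pc3: +8 =158
r36=100100 pc2: +4 =162
r37=100101 pc3: +8 =170
r38=100110 pc3: +8 =178
r39=100111 pc4: +16 =194
r40=101000 pc2: +4 =198
r41=101001 pc3: +8 =206
r42=101010 pc3: +8 =214
r43=101011 pc4: +16 =230
r44=101100 pc3: +8 =238
r45=101101 pc4: +16 =254
r46=101110 pc4: +16 =270
r47=101111 pc5: +32 =302
r48=110000 pc2: +4 =306
r49=110001 pc3: +8 =314
r50=110010 pc3: +8 =322
r51=110011 pc4: +16 =338
r52=110100 pc3: +8 =346
r53=110101 pc4: +16 =362
r54=110110 pc4: +16 =378
r55=110111 pc5: +32 =410
r56=111000 pc3: +8 =418
r57=111001 pc4: +16 =434
r58=111010 pc4: +16 =450
r59=111011 pc5: +32 =482
r60=111100 pc4: +16 =498
r61=111101 pc5: +32 =530
r62=111110 pc5: +32 =562
r63=111111 pc6: +64 =626
r64=1000000 pc1: +2 =628
r65=1000001 pc2: +4 =632
r66=1000010 pc2: +4 =636
r67=1000011 pc3: +8 =644
r68=1000100 pc2: +4 =648
r69=1000101 pc3: +8 =656
r70=1000110 pc3: +8 =664
r71=1000111 pc4: +16 =680
r72=1001000 pc2: +4 =684
r73=1001001 pc3: +8 =692
r74=1001010 pc3: +8 =700
r75=1001011 pc4: +16 =716
r76=1001100 pc3: +8 =724
r77=1001101 pc4: +16 =740
r78=1001110 pc4: +16 =756
r79=1001111 pc5: +32 =788

Answer: 788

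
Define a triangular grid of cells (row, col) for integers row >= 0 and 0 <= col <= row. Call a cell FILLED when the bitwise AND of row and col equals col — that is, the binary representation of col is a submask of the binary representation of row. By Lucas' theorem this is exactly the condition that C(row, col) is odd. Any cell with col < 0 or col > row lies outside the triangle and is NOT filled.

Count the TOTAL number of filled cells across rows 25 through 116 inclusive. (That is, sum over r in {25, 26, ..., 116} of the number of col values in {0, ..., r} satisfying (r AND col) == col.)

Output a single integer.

r25=11001 pc3: +8 =8
r26=11010 pc3: +8 =16
r27=11011 pc4: +16 =32
r28=11100 pc3: +8 =40
r29=11101 pc4: +16 =56
r30=11110 pc4: +16 =72
r31=11111 pc5: +32 =104
r32=100000 pc1: +2 =106
r33=100001 pc2: +4 =110
r34=100010 pc2: +4 =114
r35=100011 pc3: +8 =122
r36=100100 pc2: +4 =126
r37=100101 pc3: +8 =134
r38=100110 pc3: +8 =142
r39=100111 pc4: +16 =158
r40=101000 pc2: +4 =162
r41=101001 pc3: +8 =170
r42=101010 pc3: +8 =178
r43=101011 pc4: +16 =194
r44=101100 pc3: +8 =202
r45=101101 pc4: +16 =218
r46=101110 pc4: +16 =234
r47=101111 pc5: +32 =266
r48=110000 pc2: +4 =270
r49=110001 pc3: +8 =278
r50=110010 pc3: +8 =286
r51=110011 pc4: +16 =302
r52=110100 pc3: +8 =310
r53=110101 pc4: +16 =326
r54=110110 pc4: +16 =342
r55=110111 pc5: +32 =374
r56=111000 pc3: +8 =382
r57=111001 pc4: +16 =398
r58=111010 pc4: +16 =414
r59=111011 pc5: +32 =446
r60=111100 pc4: +16 =462
r61=111101 pc5: +32 =494
r62=111110 pc5: +32 =526
r63=111111 pc6: +64 =590
r64=1000000 pc1: +2 =592
r65=1000001 pc2: +4 =596
r66=1000010 pc2: +4 =600
r67=1000011 pc3: +8 =608
r68=1000100 pc2: +4 =612
r69=1000101 pc3: +8 =620
r70=1000110 pc3: +8 =628
r71=1000111 pc4: +16 =644
r72=1001000 pc2: +4 =648
r73=1001001 pc3: +8 =656
r74=1001010 pc3: +8 =664
r75=1001011 pc4: +16 =680
r76=1001100 pc3: +8 =688
r77=1001101 pc4: +16 =704
r78=1001110 pc4: +16 =720
r79=1001111 pc5: +32 =752
r80=1010000 pc2: +4 =756
r81=1010001 pc3: +8 =764
r82=1010010 pc3: +8 =772
r83=1010011 pc4: +16 =788
r84=1010100 pc3: +8 =796
r85=1010101 pc4: +16 =812
r86=1010110 pc4: +16 =828
r87=1010111 pc5: +32 =860
r88=1011000 pc3: +8 =868
r89=1011001 pc4: +16 =884
r90=1011010 pc4: +16 =900
r91=1011011 pc5: +32 =932
r92=1011100 pc4: +16 =948
r93=1011101 pc5: +32 =980
r94=1011110 pc5: +32 =1012
r95=1011111 pc6: +64 =1076
r96=1100000 pc2: +4 =1080
r97=1100001 pc3: +8 =1088
r98=1100010 pc3: +8 =1096
r99=1100011 pc4: +16 =1112
r100=1100100 pc3: +8 =1120
r101=1100101 pc4: +16 =1136
r102=1100110 pc4: +16 =1152
r103=1100111 pc5: +32 =1184
r104=1101000 pc3: +8 =1192
r105=1101001 pc4: +16 =1208
r106=1101010 pc4: +16 =1224
r107=1101011 pc5: +32 =1256
r108=1101100 pc4: +16 =1272
r109=1101101 pc5: +32 =1304
r110=1101110 pc5: +32 =1336
r111=1101111 pc6: +64 =1400
r112=1110000 pc3: +8 =1408
r113=1110001 pc4: +16 =1424
r114=1110010 pc4: +16 =1440
r115=1110011 pc5: +32 =1472
r116=1110100 pc4: +16 =1488

Answer: 1488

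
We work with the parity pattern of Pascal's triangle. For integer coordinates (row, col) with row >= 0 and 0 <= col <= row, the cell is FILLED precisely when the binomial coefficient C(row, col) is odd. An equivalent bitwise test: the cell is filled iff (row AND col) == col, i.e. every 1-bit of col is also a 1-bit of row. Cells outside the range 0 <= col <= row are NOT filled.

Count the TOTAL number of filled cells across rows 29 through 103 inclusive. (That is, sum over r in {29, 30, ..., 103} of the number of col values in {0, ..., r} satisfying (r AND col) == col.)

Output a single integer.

r29=11101 pc4: +16 =16
r30=11110 pc4: +16 =32
r31=11111 pc5: +32 =64
r32=100000 pc1: +2 =66
r33=100001 pc2: +4 =70
r34=100010 pc2: +4 =74
r35=100011 pc3: +8 =82
r36=100100 pc2: +4 =86
r37=100101 pc3: +8 =94
r38=100110 pc3: +8 =102
r39=100111 pc4: +16 =118
r40=101000 pc2: +4 =122
r41=101001 pc3: +8 =130
r42=101010 pc3: +8 =138
r43=101011 pc4: +16 =154
r44=101100 pc3: +8 =162
r45=101101 pc4: +16 =178
r46=101110 pc4: +16 =194
r47=101111 pc5: +32 =226
r48=110000 pc2: +4 =230
r49=110001 pc3: +8 =238
r50=110010 pc3: +8 =246
r51=110011 pc4: +16 =262
r52=110100 pc3: +8 =270
r53=110101 pc4: +16 =286
r54=110110 pc4: +16 =302
r55=110111 pc5: +32 =334
r56=111000 pc3: +8 =342
r57=111001 pc4: +16 =358
r58=111010 pc4: +16 =374
r59=111011 pc5: +32 =406
r60=111100 pc4: +16 =422
r61=111101 pc5: +32 =454
r62=111110 pc5: +32 =486
r63=111111 pc6: +64 =550
r64=1000000 pc1: +2 =552
r65=1000001 pc2: +4 =556
r66=1000010 pc2: +4 =560
r67=1000011 pc3: +8 =568
r68=1000100 pc2: +4 =572
r69=1000101 pc3: +8 =580
r70=1000110 pc3: +8 =588
r71=1000111 pc4: +16 =604
r72=1001000 pc2: +4 =608
r73=1001001 pc3: +8 =616
r74=1001010 pc3: +8 =624
r75=1001011 pc4: +16 =640
r76=1001100 pc3: +8 =648
r77=1001101 pc4: +16 =664
r78=1001110 pc4: +16 =680
r79=1001111 pc5: +32 =712
r80=1010000 pc2: +4 =716
r81=1010001 pc3: +8 =724
r82=1010010 pc3: +8 =732
r83=1010011 pc4: +16 =748
r84=1010100 pc3: +8 =756
r85=1010101 pc4: +16 =772
r86=1010110 pc4: +16 =788
r87=1010111 pc5: +32 =820
r88=1011000 pc3: +8 =828
r89=1011001 pc4: +16 =844
r90=1011010 pc4: +16 =860
r91=1011011 pc5: +32 =892
r92=1011100 pc4: +16 =908
r93=1011101 pc5: +32 =940
r94=1011110 pc5: +32 =972
r95=1011111 pc6: +64 =1036
r96=1100000 pc2: +4 =1040
r97=1100001 pc3: +8 =1048
r98=1100010 pc3: +8 =1056
r99=1100011 pc4: +16 =1072
r100=1100100 pc3: +8 =1080
r101=1100101 pc4: +16 =1096
r102=1100110 pc4: +16 =1112
r103=1100111 pc5: +32 =1144

Answer: 1144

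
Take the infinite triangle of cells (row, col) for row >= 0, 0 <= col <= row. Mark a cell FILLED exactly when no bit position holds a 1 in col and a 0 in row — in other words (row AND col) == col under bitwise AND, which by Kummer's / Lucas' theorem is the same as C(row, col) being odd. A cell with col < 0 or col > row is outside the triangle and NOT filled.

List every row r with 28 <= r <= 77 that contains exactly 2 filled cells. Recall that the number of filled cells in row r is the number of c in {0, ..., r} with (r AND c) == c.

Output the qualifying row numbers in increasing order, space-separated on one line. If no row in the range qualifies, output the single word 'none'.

Row r has 2^popcount(r) filled cells, so we need popcount(r) = log2(2) = 1.
Scan r = 28..77 and keep those with exactly 1 one-bits:
r=28=11100 popcount=3 -> skip
r=29=11101 popcount=4 -> skip
r=30=11110 popcount=4 -> skip
r=31=11111 popcount=5 -> skip
r=32=100000 popcount=1 -> KEEP
r=33=100001 popcount=2 -> skip
r=34=100010 popcount=2 -> skip
r=35=100011 popcount=3 -> skip
r=36=100100 popcount=2 -> skip
r=37=100101 popcount=3 -> skip
r=38=100110 popcount=3 -> skip
r=39=100111 popcount=4 -> skip
r=40=101000 popcount=2 -> skip
r=41=101001 popcount=3 -> skip
r=42=101010 popcount=3 -> skip
r=43=101011 popcount=4 -> skip
r=44=101100 popcount=3 -> skip
r=45=101101 popcount=4 -> skip
r=46=101110 popcount=4 -> skip
r=47=101111 popcount=5 -> skip
r=48=110000 popcount=2 -> skip
r=49=110001 popcount=3 -> skip
r=50=110010 popcount=3 -> skip
r=51=110011 popcount=4 -> skip
r=52=110100 popcount=3 -> skip
r=53=110101 popcount=4 -> skip
r=54=110110 popcount=4 -> skip
r=55=110111 popcount=5 -> skip
r=56=111000 popcount=3 -> skip
r=57=111001 popcount=4 -> skip
r=58=111010 popcount=4 -> skip
r=59=111011 popcount=5 -> skip
r=60=111100 popcount=4 -> skip
r=61=111101 popcount=5 -> skip
r=62=111110 popcount=5 -> skip
r=63=111111 popcount=6 -> skip
r=64=1000000 popcount=1 -> KEEP
r=65=1000001 popcount=2 -> skip
r=66=1000010 popcount=2 -> skip
r=67=1000011 popcount=3 -> skip
r=68=1000100 popcount=2 -> skip
r=69=1000101 popcount=3 -> skip
r=70=1000110 popcount=3 -> skip
r=71=1000111 popcount=4 -> skip
r=72=1001000 popcount=2 -> skip
r=73=1001001 popcount=3 -> skip
r=74=1001010 popcount=3 -> skip
r=75=1001011 popcount=4 -> skip
r=76=1001100 popcount=3 -> skip
r=77=1001101 popcount=4 -> skip
Kept rows: 32 64

Answer: 32 64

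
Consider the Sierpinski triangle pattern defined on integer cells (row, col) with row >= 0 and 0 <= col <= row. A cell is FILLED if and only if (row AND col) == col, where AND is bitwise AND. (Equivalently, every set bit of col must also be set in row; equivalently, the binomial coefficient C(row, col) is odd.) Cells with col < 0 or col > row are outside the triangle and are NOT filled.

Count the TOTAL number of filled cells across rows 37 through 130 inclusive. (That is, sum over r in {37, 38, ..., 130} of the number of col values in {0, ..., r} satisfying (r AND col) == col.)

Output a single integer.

r37=100101 pc3: +8 =8
r38=100110 pc3: +8 =16
r39=100111 pc4: +16 =32
r40=101000 pc2: +4 =36
r41=101001 pc3: +8 =44
r42=101010 pc3: +8 =52
r43=101011 pc4: +16 =68
r44=101100 pc3: +8 =76
r45=101101 pc4: +16 =92
r46=101110 pc4: +16 =108
r47=101111 pc5: +32 =140
r48=110000 pc2: +4 =144
r49=110001 pc3: +8 =152
r50=110010 pc3: +8 =160
r51=110011 pc4: +16 =176
r52=110100 pc3: +8 =184
r53=110101 pc4: +16 =200
r54=110110 pc4: +16 =216
r55=110111 pc5: +32 =248
r56=111000 pc3: +8 =256
r57=111001 pc4: +16 =272
r58=111010 pc4: +16 =288
r59=111011 pc5: +32 =320
r60=111100 pc4: +16 =336
r61=111101 pc5: +32 =368
r62=111110 pc5: +32 =400
r63=111111 pc6: +64 =464
r64=1000000 pc1: +2 =466
r65=1000001 pc2: +4 =470
r66=1000010 pc2: +4 =474
r67=1000011 pc3: +8 =482
r68=1000100 pc2: +4 =486
r69=1000101 pc3: +8 =494
r70=1000110 pc3: +8 =502
r71=1000111 pc4: +16 =518
r72=1001000 pc2: +4 =522
r73=1001001 pc3: +8 =530
r74=1001010 pc3: +8 =538
r75=1001011 pc4: +16 =554
r76=1001100 pc3: +8 =562
r77=1001101 pc4: +16 =578
r78=1001110 pc4: +16 =594
r79=1001111 pc5: +32 =626
r80=1010000 pc2: +4 =630
r81=1010001 pc3: +8 =638
r82=1010010 pc3: +8 =646
r83=1010011 pc4: +16 =662
r84=1010100 pc3: +8 =670
r85=1010101 pc4: +16 =686
r86=1010110 pc4: +16 =702
r87=1010111 pc5: +32 =734
r88=1011000 pc3: +8 =742
r89=1011001 pc4: +16 =758
r90=1011010 pc4: +16 =774
r91=1011011 pc5: +32 =806
r92=1011100 pc4: +16 =822
r93=1011101 pc5: +32 =854
r94=1011110 pc5: +32 =886
r95=1011111 pc6: +64 =950
r96=1100000 pc2: +4 =954
r97=1100001 pc3: +8 =962
r98=1100010 pc3: +8 =970
r99=1100011 pc4: +16 =986
r100=1100100 pc3: +8 =994
r101=1100101 pc4: +16 =1010
r102=1100110 pc4: +16 =1026
r103=1100111 pc5: +32 =1058
r104=1101000 pc3: +8 =1066
r105=1101001 pc4: +16 =1082
r106=1101010 pc4: +16 =1098
r107=1101011 pc5: +32 =1130
r108=1101100 pc4: +16 =1146
r109=1101101 pc5: +32 =1178
r110=1101110 pc5: +32 =1210
r111=1101111 pc6: +64 =1274
r112=1110000 pc3: +8 =1282
r113=1110001 pc4: +16 =1298
r114=1110010 pc4: +16 =1314
r115=1110011 pc5: +32 =1346
r116=1110100 pc4: +16 =1362
r117=1110101 pc5: +32 =1394
r118=1110110 pc5: +32 =1426
r119=1110111 pc6: +64 =1490
r120=1111000 pc4: +16 =1506
r121=1111001 pc5: +32 =1538
r122=1111010 pc5: +32 =1570
r123=1111011 pc6: +64 =1634
r124=1111100 pc5: +32 =1666
r125=1111101 pc6: +64 =1730
r126=1111110 pc6: +64 =1794
r127=1111111 pc7: +128 =1922
r128=10000000 pc1: +2 =1924
r129=10000001 pc2: +4 =1928
r130=10000010 pc2: +4 =1932

Answer: 1932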